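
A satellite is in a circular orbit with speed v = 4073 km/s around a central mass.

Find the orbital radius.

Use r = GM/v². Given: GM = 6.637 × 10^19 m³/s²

Convert to SI: v = 4073 km/s = 4.073e+06 m/s.
For a circular orbit, v² = GM / r, so r = GM / v².
r = 6.637e+19 / (4.073e+06)² m ≈ 4.001e+06 m = 4.001 Mm.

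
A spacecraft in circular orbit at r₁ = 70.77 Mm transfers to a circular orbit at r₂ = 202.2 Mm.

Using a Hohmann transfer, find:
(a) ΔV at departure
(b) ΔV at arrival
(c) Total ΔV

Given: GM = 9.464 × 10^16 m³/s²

Convert to SI: r₁ = 70.77 Mm = 7.077e+07 m; r₂ = 202.2 Mm = 2.022e+08 m.
Transfer semi-major axis: a_t = (r₁ + r₂)/2 = (7.077e+07 + 2.022e+08)/2 = 1.36485e+08 m.
Circular speeds: v₁ = √(GM/r₁) = 36569 m/s, v₂ = √(GM/r₂) = 21634.5 m/s.
Transfer speeds (vis-viva v² = GM(2/r − 1/a_t)): v₁ᵗ = 44510.3 m/s, v₂ᵗ = 15578.6 m/s.
(a) ΔV₁ = |v₁ᵗ − v₁| ≈ 7941 m/s = 7.941 km/s.
(b) ΔV₂ = |v₂ − v₂ᵗ| ≈ 6056 m/s = 6.056 km/s.
(c) ΔV_total = ΔV₁ + ΔV₂ ≈ 1.4e+04 m/s = 14 km/s.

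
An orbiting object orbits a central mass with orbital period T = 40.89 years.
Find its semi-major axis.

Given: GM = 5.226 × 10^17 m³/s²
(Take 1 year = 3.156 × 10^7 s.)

Convert to SI: T = 40.89 years = 1.29049e+09 s.
Invert Kepler's third law: a = (GM · T² / (4π²))^(1/3).
Substituting T = 1.29049e+09 s and GM = 5.226e+17 m³/s²:
a = (5.226e+17 · (1.29049e+09)² / (4π²))^(1/3) m
a ≈ 2.804e+11 m = 280.4 Gm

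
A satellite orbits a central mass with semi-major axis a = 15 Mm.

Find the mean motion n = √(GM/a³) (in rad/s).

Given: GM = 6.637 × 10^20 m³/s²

Convert to SI: a = 15 Mm = 1.5e+07 m.
n = √(GM / a³).
n = √(6.637e+20 / (1.5e+07)³) rad/s ≈ 0.4435 rad/s.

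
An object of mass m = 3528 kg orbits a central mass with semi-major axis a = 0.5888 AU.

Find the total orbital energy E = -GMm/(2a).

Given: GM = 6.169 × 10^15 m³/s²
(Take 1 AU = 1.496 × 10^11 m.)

Convert to SI: a = 0.5888 AU = 8.80845e+10 m.
E = −GMm / (2a).
E = −6.169e+15 · 3528 / (2 · 8.80845e+10) J ≈ -1.235e+08 J = -123.5 MJ.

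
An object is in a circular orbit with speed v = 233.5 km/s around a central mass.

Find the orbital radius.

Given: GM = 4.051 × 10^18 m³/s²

Convert to SI: v = 233.5 km/s = 233500 m/s.
For a circular orbit, v² = GM / r, so r = GM / v².
r = 4.051e+18 / (233500)² m ≈ 7.43e+07 m = 74.3 Mm.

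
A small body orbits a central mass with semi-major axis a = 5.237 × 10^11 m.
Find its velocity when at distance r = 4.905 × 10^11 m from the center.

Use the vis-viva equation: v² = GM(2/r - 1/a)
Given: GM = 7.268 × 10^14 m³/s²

Vis-viva: v = √(GM · (2/r − 1/a)).
2/r − 1/a = 2/4.905e+11 − 1/5.237e+11 = 2.16798e-12 m⁻¹.
v = √(7.268e+14 · 2.16798e-12) m/s ≈ 39.69 m/s = 39.69 m/s.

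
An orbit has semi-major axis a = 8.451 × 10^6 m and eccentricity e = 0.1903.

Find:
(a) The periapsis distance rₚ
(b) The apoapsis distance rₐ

(a) rₚ = a(1 − e) = 8.451e+06 · (1 − 0.1903) = 8.451e+06 · 0.8097 ≈ 6.843e+06 m = 6.843 × 10^6 m.
(b) rₐ = a(1 + e) = 8.451e+06 · (1 + 0.1903) = 8.451e+06 · 1.1903 ≈ 1.006e+07 m = 1.006 × 10^7 m.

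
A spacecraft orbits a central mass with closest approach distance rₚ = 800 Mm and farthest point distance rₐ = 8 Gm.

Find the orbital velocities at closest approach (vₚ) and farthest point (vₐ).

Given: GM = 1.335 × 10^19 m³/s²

Convert to SI: rₚ = 800 Mm = 8e+08 m; rₐ = 8 Gm = 8e+09 m.
Use the vis-viva equation v² = GM(2/r − 1/a) with a = (rₚ + rₐ)/2 = (8e+08 + 8e+09)/2 = 4.4e+09 m.
vₚ = √(GM · (2/rₚ − 1/a)) = √(1.335e+19 · (2/8e+08 − 1/4.4e+09)) m/s ≈ 1.742e+05 m/s = 174.2 km/s.
vₐ = √(GM · (2/rₐ − 1/a)) = √(1.335e+19 · (2/8e+09 − 1/4.4e+09)) m/s ≈ 1.742e+04 m/s = 17.42 km/s.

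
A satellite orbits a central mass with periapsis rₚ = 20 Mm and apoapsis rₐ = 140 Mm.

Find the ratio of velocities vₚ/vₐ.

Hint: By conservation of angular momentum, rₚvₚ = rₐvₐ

Convert to SI: rₚ = 20 Mm = 2e+07 m; rₐ = 140 Mm = 1.4e+08 m.
Conservation of angular momentum gives rₚvₚ = rₐvₐ, so vₚ/vₐ = rₐ/rₚ.
vₚ/vₐ = 1.4e+08 / 2e+07 ≈ 7.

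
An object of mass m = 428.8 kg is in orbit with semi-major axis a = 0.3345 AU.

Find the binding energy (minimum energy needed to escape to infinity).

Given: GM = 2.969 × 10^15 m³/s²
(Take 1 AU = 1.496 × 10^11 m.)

Convert to SI: a = 0.3345 AU = 5.00412e+10 m.
Total orbital energy is E = −GMm/(2a); binding energy is E_bind = −E = GMm/(2a).
E_bind = 2.969e+15 · 428.8 / (2 · 5.00412e+10) J ≈ 1.272e+07 J = 12.72 MJ.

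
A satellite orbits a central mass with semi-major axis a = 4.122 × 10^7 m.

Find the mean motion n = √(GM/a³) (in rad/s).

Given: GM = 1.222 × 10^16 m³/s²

n = √(GM / a³).
n = √(1.222e+16 / (4.122e+07)³) rad/s ≈ 0.0004177 rad/s.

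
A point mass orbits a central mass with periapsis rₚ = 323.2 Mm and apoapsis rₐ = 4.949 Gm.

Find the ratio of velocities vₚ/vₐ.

Convert to SI: rₚ = 323.2 Mm = 3.232e+08 m; rₐ = 4.949 Gm = 4.949e+09 m.
Conservation of angular momentum gives rₚvₚ = rₐvₐ, so vₚ/vₐ = rₐ/rₚ.
vₚ/vₐ = 4.949e+09 / 3.232e+08 ≈ 15.31.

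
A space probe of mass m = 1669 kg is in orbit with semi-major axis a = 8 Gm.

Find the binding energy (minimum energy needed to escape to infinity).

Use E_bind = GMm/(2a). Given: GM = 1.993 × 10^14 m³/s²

Convert to SI: a = 8 Gm = 8e+09 m.
Total orbital energy is E = −GMm/(2a); binding energy is E_bind = −E = GMm/(2a).
E_bind = 1.993e+14 · 1669 / (2 · 8e+09) J ≈ 2.079e+07 J = 20.79 MJ.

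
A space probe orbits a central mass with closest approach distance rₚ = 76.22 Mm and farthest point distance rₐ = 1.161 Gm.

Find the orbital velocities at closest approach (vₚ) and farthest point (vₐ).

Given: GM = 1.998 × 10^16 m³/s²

Convert to SI: rₚ = 76.22 Mm = 7.622e+07 m; rₐ = 1.161 Gm = 1.161e+09 m.
Use the vis-viva equation v² = GM(2/r − 1/a) with a = (rₚ + rₐ)/2 = (7.622e+07 + 1.161e+09)/2 = 6.1861e+08 m.
vₚ = √(GM · (2/rₚ − 1/a)) = √(1.998e+16 · (2/7.622e+07 − 1/6.1861e+08)) m/s ≈ 2.218e+04 m/s = 22.18 km/s.
vₐ = √(GM · (2/rₐ − 1/a)) = √(1.998e+16 · (2/1.161e+09 − 1/6.1861e+08)) m/s ≈ 1456 m/s = 1.456 km/s.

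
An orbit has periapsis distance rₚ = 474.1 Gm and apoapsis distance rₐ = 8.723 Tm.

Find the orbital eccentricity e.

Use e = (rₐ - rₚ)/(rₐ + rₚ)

Convert to SI: rₚ = 474.1 Gm = 4.741e+11 m; rₐ = 8.723 Tm = 8.723e+12 m.
e = (rₐ − rₚ) / (rₐ + rₚ).
e = (8.723e+12 − 4.741e+11) / (8.723e+12 + 4.741e+11) = 8.2489e+12 / 9.1971e+12 ≈ 0.8969.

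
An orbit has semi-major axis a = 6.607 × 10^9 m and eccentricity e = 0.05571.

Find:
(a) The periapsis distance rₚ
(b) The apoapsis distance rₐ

(a) rₚ = a(1 − e) = 6.607e+09 · (1 − 0.05571) = 6.607e+09 · 0.94429 ≈ 6.239e+09 m = 6.239 × 10^9 m.
(b) rₐ = a(1 + e) = 6.607e+09 · (1 + 0.05571) = 6.607e+09 · 1.05571 ≈ 6.975e+09 m = 6.975 × 10^9 m.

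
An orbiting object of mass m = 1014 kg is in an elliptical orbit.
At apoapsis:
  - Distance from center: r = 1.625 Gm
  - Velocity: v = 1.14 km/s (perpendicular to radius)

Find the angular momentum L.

Convert to SI: r = 1.625 Gm = 1.625e+09 m; v = 1.14 km/s = 1140 m/s.
Since v is perpendicular to r, L = m · v · r.
L = 1014 · 1140 · 1.625e+09 kg·m²/s ≈ 1.878e+15 kg·m²/s.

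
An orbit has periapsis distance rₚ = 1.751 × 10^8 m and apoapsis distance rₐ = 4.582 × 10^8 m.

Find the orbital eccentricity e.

e = (rₐ − rₚ) / (rₐ + rₚ).
e = (4.582e+08 − 1.751e+08) / (4.582e+08 + 1.751e+08) = 2.831e+08 / 6.333e+08 ≈ 0.447.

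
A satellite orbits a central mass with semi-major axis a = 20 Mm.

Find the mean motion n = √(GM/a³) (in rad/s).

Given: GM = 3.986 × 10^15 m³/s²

Convert to SI: a = 20 Mm = 2e+07 m.
n = √(GM / a³).
n = √(3.986e+15 / (2e+07)³) rad/s ≈ 0.0007059 rad/s.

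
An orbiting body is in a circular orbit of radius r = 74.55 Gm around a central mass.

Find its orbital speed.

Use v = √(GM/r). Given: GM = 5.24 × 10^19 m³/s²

Convert to SI: r = 74.55 Gm = 7.455e+10 m.
For a circular orbit, gravity supplies the centripetal force, so v = √(GM / r).
v = √(5.24e+19 / 7.455e+10) m/s ≈ 2.651e+04 m/s = 26.51 km/s.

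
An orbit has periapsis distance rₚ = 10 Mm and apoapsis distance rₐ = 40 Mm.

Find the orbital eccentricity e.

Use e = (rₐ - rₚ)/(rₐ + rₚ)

Convert to SI: rₚ = 10 Mm = 1e+07 m; rₐ = 40 Mm = 4e+07 m.
e = (rₐ − rₚ) / (rₐ + rₚ).
e = (4e+07 − 1e+07) / (4e+07 + 1e+07) = 3e+07 / 5e+07 ≈ 0.6.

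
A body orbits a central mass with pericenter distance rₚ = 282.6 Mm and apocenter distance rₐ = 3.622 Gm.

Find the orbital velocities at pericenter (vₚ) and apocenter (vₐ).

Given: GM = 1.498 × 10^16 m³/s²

Convert to SI: rₚ = 282.6 Mm = 2.826e+08 m; rₐ = 3.622 Gm = 3.622e+09 m.
Use the vis-viva equation v² = GM(2/r − 1/a) with a = (rₚ + rₐ)/2 = (2.826e+08 + 3.622e+09)/2 = 1.9523e+09 m.
vₚ = √(GM · (2/rₚ − 1/a)) = √(1.498e+16 · (2/2.826e+08 − 1/1.9523e+09)) m/s ≈ 9917 m/s = 9.917 km/s.
vₐ = √(GM · (2/rₐ − 1/a)) = √(1.498e+16 · (2/3.622e+09 − 1/1.9523e+09)) m/s ≈ 773.7 m/s = 773.7 m/s.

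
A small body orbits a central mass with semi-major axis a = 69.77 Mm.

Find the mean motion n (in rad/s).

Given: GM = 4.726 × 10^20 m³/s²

Convert to SI: a = 69.77 Mm = 6.977e+07 m.
n = √(GM / a³).
n = √(4.726e+20 / (6.977e+07)³) rad/s ≈ 0.0373 rad/s.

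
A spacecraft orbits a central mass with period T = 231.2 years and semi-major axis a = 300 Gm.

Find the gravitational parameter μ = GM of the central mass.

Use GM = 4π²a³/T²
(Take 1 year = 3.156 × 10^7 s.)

Convert to SI: T = 231.2 years = 7.29667e+09 s; a = 300 Gm = 3e+11 m.
GM = 4π² · a³ / T².
GM = 4π² · (3e+11)³ / (7.29667e+09)² m³/s² ≈ 2.002e+16 m³/s² = 2.002 × 10^16 m³/s².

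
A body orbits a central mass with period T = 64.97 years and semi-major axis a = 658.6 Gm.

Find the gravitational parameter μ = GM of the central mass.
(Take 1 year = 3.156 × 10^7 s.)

Convert to SI: T = 64.97 years = 2.05045e+09 s; a = 658.6 Gm = 6.586e+11 m.
GM = 4π² · a³ / T².
GM = 4π² · (6.586e+11)³ / (2.05045e+09)² m³/s² ≈ 2.682e+18 m³/s² = 2.682 × 10^18 m³/s².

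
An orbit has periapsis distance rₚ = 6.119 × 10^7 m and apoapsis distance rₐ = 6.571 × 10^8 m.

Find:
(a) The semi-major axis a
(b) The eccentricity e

(a) a = (rₚ + rₐ) / 2 = (6.119e+07 + 6.571e+08) / 2 ≈ 3.591e+08 m = 3.591 × 10^8 m.
(b) e = (rₐ − rₚ) / (rₐ + rₚ) = (6.571e+08 − 6.119e+07) / (6.571e+08 + 6.119e+07) ≈ 0.8296.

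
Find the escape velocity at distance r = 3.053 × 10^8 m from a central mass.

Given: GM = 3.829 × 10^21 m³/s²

Escape velocity comes from setting total energy to zero: ½v² − GM/r = 0 ⇒ v_esc = √(2GM / r).
v_esc = √(2 · 3.829e+21 / 3.053e+08) m/s ≈ 5.008e+06 m/s = 5008 km/s.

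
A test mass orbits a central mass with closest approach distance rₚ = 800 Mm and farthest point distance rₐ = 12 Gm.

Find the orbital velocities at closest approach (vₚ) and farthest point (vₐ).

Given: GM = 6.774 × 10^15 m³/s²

Convert to SI: rₚ = 800 Mm = 8e+08 m; rₐ = 12 Gm = 1.2e+10 m.
Use the vis-viva equation v² = GM(2/r − 1/a) with a = (rₚ + rₐ)/2 = (8e+08 + 1.2e+10)/2 = 6.4e+09 m.
vₚ = √(GM · (2/rₚ − 1/a)) = √(6.774e+15 · (2/8e+08 − 1/6.4e+09)) m/s ≈ 3985 m/s = 3.985 km/s.
vₐ = √(GM · (2/rₐ − 1/a)) = √(6.774e+15 · (2/1.2e+10 − 1/6.4e+09)) m/s ≈ 265.6 m/s = 265.6 m/s.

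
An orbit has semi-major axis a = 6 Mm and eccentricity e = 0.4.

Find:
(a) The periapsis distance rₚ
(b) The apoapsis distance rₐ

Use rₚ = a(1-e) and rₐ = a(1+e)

Convert to SI: a = 6 Mm = 6e+06 m.
(a) rₚ = a(1 − e) = 6e+06 · (1 − 0.4) = 6e+06 · 0.6 ≈ 3.6e+06 m = 3.6 Mm.
(b) rₐ = a(1 + e) = 6e+06 · (1 + 0.4) = 6e+06 · 1.4 ≈ 8.4e+06 m = 8.4 Mm.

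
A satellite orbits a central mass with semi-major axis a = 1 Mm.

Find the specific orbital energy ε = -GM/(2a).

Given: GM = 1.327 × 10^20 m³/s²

Convert to SI: a = 1 Mm = 1e+06 m.
ε = −GM / (2a).
ε = −1.327e+20 / (2 · 1e+06) J/kg ≈ -6.635e+13 J/kg = -6.635e+04 GJ/kg.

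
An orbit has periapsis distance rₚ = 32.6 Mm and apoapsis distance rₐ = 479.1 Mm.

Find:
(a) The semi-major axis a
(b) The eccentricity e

Convert to SI: rₚ = 32.6 Mm = 3.26e+07 m; rₐ = 479.1 Mm = 4.791e+08 m.
(a) a = (rₚ + rₐ) / 2 = (3.26e+07 + 4.791e+08) / 2 ≈ 2.558e+08 m = 255.8 Mm.
(b) e = (rₐ − rₚ) / (rₐ + rₚ) = (4.791e+08 − 3.26e+07) / (4.791e+08 + 3.26e+07) ≈ 0.8726.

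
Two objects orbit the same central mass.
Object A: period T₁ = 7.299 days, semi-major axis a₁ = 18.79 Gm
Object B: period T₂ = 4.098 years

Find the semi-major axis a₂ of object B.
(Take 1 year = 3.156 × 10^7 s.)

Convert to SI: T₁ = 7.299 days = 630634 s; a₁ = 18.79 Gm = 1.879e+10 m; T₂ = 4.098 years = 1.29333e+08 s.
Kepler's third law: (T₁/T₂)² = (a₁/a₂)³ ⇒ a₂ = a₁ · (T₂/T₁)^(2/3).
T₂/T₁ = 1.29333e+08 / 630634 = 205.084.
a₂ = 1.879e+10 · (205.084)^(2/3) m ≈ 6.535e+11 m = 653.5 Gm.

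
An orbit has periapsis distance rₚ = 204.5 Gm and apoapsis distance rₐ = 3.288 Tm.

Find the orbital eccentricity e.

Convert to SI: rₚ = 204.5 Gm = 2.045e+11 m; rₐ = 3.288 Tm = 3.288e+12 m.
e = (rₐ − rₚ) / (rₐ + rₚ).
e = (3.288e+12 − 2.045e+11) / (3.288e+12 + 2.045e+11) = 3.0835e+12 / 3.4925e+12 ≈ 0.8829.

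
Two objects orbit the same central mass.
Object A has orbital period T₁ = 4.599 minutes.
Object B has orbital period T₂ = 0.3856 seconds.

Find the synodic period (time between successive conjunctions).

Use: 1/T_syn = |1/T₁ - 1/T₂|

Convert to SI: T₁ = 4.599 minutes = 275.94 s.
T_syn = |T₁ · T₂ / (T₁ − T₂)|.
T_syn = |275.94 · 0.3856 / (275.94 − 0.3856)| s ≈ 0.3861 s = 0.3861 seconds.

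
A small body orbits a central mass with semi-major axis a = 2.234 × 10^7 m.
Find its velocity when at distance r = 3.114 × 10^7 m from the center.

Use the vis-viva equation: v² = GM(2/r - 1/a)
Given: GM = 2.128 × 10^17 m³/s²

Vis-viva: v = √(GM · (2/r − 1/a)).
2/r − 1/a = 2/3.114e+07 − 1/2.234e+07 = 1.94633e-08 m⁻¹.
v = √(2.128e+17 · 1.94633e-08) m/s ≈ 6.436e+04 m/s = 64.36 km/s.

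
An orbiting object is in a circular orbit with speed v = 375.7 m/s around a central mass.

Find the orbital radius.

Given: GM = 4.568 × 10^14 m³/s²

For a circular orbit, v² = GM / r, so r = GM / v².
r = 4.568e+14 / (375.7)² m ≈ 3.236e+09 m = 3.236 Gm.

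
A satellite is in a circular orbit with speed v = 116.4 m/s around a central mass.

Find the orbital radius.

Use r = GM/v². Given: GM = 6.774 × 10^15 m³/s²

For a circular orbit, v² = GM / r, so r = GM / v².
r = 6.774e+15 / (116.4)² m ≈ 5e+11 m = 500 Gm.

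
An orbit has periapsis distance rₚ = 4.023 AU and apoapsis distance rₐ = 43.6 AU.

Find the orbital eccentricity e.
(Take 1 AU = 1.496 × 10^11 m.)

Convert to SI: rₚ = 4.023 AU = 6.01841e+11 m; rₐ = 43.6 AU = 6.52256e+12 m.
e = (rₐ − rₚ) / (rₐ + rₚ).
e = (6.52256e+12 − 6.01841e+11) / (6.52256e+12 + 6.01841e+11) = 5.92072e+12 / 7.1244e+12 ≈ 0.831.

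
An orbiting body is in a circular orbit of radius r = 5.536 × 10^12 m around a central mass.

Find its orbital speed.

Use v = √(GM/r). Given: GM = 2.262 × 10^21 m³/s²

For a circular orbit, gravity supplies the centripetal force, so v = √(GM / r).
v = √(2.262e+21 / 5.536e+12) m/s ≈ 2.021e+04 m/s = 20.21 km/s.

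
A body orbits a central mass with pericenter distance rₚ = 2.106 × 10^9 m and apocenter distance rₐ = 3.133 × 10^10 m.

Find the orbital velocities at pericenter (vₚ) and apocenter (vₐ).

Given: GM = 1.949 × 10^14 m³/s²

Use the vis-viva equation v² = GM(2/r − 1/a) with a = (rₚ + rₐ)/2 = (2.106e+09 + 3.133e+10)/2 = 1.6718e+10 m.
vₚ = √(GM · (2/rₚ − 1/a)) = √(1.949e+14 · (2/2.106e+09 − 1/1.6718e+10)) m/s ≈ 416.5 m/s = 416.5 m/s.
vₐ = √(GM · (2/rₐ − 1/a)) = √(1.949e+14 · (2/3.133e+10 − 1/1.6718e+10)) m/s ≈ 27.99 m/s = 27.99 m/s.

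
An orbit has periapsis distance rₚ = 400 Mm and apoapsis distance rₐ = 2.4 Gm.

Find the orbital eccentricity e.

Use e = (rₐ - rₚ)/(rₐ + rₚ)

Convert to SI: rₚ = 400 Mm = 4e+08 m; rₐ = 2.4 Gm = 2.4e+09 m.
e = (rₐ − rₚ) / (rₐ + rₚ).
e = (2.4e+09 − 4e+08) / (2.4e+09 + 4e+08) = 2e+09 / 2.8e+09 ≈ 0.7143.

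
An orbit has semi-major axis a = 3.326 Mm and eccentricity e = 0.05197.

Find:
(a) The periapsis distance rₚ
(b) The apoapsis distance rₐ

Convert to SI: a = 3.326 Mm = 3.326e+06 m.
(a) rₚ = a(1 − e) = 3.326e+06 · (1 − 0.05197) = 3.326e+06 · 0.94803 ≈ 3.153e+06 m = 3.153 Mm.
(b) rₐ = a(1 + e) = 3.326e+06 · (1 + 0.05197) = 3.326e+06 · 1.05197 ≈ 3.499e+06 m = 3.499 Mm.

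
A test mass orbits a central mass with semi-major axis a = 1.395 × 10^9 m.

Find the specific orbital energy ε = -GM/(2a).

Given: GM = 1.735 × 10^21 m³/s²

ε = −GM / (2a).
ε = −1.735e+21 / (2 · 1.395e+09) J/kg ≈ -6.219e+11 J/kg = -621.9 GJ/kg.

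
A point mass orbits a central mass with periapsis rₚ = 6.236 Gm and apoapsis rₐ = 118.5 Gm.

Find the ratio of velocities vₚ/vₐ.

Convert to SI: rₚ = 6.236 Gm = 6.236e+09 m; rₐ = 118.5 Gm = 1.185e+11 m.
Conservation of angular momentum gives rₚvₚ = rₐvₐ, so vₚ/vₐ = rₐ/rₚ.
vₚ/vₐ = 1.185e+11 / 6.236e+09 ≈ 19.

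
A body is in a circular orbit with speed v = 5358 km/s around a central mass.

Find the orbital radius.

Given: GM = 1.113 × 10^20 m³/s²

Convert to SI: v = 5358 km/s = 5.358e+06 m/s.
For a circular orbit, v² = GM / r, so r = GM / v².
r = 1.113e+20 / (5.358e+06)² m ≈ 3.877e+06 m = 3.877 Mm.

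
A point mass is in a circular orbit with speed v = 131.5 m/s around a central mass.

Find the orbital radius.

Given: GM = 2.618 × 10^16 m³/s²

For a circular orbit, v² = GM / r, so r = GM / v².
r = 2.618e+16 / (131.5)² m ≈ 1.514e+12 m = 1.514 × 10^12 m.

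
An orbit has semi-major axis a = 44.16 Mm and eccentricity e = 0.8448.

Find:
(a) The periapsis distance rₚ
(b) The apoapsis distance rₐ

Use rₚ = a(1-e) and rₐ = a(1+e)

Convert to SI: a = 44.16 Mm = 4.416e+07 m.
(a) rₚ = a(1 − e) = 4.416e+07 · (1 − 0.8448) = 4.416e+07 · 0.1552 ≈ 6.854e+06 m = 6.854 Mm.
(b) rₐ = a(1 + e) = 4.416e+07 · (1 + 0.8448) = 4.416e+07 · 1.8448 ≈ 8.147e+07 m = 81.47 Mm.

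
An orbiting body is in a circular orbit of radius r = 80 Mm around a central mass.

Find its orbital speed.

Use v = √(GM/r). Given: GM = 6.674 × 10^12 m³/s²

Convert to SI: r = 80 Mm = 8e+07 m.
For a circular orbit, gravity supplies the centripetal force, so v = √(GM / r).
v = √(6.674e+12 / 8e+07) m/s ≈ 288.8 m/s = 288.8 m/s.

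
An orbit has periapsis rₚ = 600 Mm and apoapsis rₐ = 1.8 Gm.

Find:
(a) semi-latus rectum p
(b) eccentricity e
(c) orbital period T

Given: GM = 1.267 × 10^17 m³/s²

Convert to SI: rₚ = 600 Mm = 6e+08 m; rₐ = 1.8 Gm = 1.8e+09 m.
(a) From a = (rₚ + rₐ)/2 = 1.2e+09 m and e = (rₐ − rₚ)/(rₐ + rₚ) = 0.5, p = a(1 − e²) = 1.2e+09 · (1 − (0.5)²) ≈ 9e+08 m
(b) e = (rₐ − rₚ)/(rₐ + rₚ) = (1.8e+09 − 6e+08)/(1.8e+09 + 6e+08) ≈ 0.5
(c) With a = (rₚ + rₐ)/2 = 1.2e+09 m, T = 2π √(a³/GM) = 2π √((1.2e+09)³/1.267e+17) s ≈ 7.338e+05 s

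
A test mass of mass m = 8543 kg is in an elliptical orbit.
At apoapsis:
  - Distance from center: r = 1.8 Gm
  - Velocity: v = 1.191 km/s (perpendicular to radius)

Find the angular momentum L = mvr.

Convert to SI: r = 1.8 Gm = 1.8e+09 m; v = 1.191 km/s = 1191 m/s.
Since v is perpendicular to r, L = m · v · r.
L = 8543 · 1191 · 1.8e+09 kg·m²/s ≈ 1.831e+16 kg·m²/s.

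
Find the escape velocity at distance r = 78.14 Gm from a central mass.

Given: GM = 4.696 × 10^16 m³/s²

Convert to SI: r = 78.14 Gm = 7.814e+10 m.
Escape velocity comes from setting total energy to zero: ½v² − GM/r = 0 ⇒ v_esc = √(2GM / r).
v_esc = √(2 · 4.696e+16 / 7.814e+10) m/s ≈ 1096 m/s = 1.096 km/s.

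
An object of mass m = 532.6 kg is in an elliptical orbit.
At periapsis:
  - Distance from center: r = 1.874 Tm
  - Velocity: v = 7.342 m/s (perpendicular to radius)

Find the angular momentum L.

Convert to SI: r = 1.874 Tm = 1.874e+12 m.
Since v is perpendicular to r, L = m · v · r.
L = 532.6 · 7.342 · 1.874e+12 kg·m²/s ≈ 7.328e+15 kg·m²/s.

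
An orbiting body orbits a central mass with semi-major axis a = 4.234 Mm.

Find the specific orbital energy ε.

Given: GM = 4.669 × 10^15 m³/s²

Convert to SI: a = 4.234 Mm = 4.234e+06 m.
ε = −GM / (2a).
ε = −4.669e+15 / (2 · 4.234e+06) J/kg ≈ -5.514e+08 J/kg = -551.4 MJ/kg.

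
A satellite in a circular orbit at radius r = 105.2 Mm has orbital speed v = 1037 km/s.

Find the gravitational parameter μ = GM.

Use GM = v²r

Convert to SI: r = 105.2 Mm = 1.052e+08 m; v = 1037 km/s = 1.037e+06 m/s.
For a circular orbit v² = GM/r, so GM = v² · r.
GM = (1.037e+06)² · 1.052e+08 m³/s² ≈ 1.131e+20 m³/s² = 1.131 × 10^20 m³/s².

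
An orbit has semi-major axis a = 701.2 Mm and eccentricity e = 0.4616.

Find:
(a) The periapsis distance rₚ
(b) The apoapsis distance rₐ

Convert to SI: a = 701.2 Mm = 7.012e+08 m.
(a) rₚ = a(1 − e) = 7.012e+08 · (1 − 0.4616) = 7.012e+08 · 0.5384 ≈ 3.775e+08 m = 377.5 Mm.
(b) rₐ = a(1 + e) = 7.012e+08 · (1 + 0.4616) = 7.012e+08 · 1.4616 ≈ 1.025e+09 m = 1.025 Gm.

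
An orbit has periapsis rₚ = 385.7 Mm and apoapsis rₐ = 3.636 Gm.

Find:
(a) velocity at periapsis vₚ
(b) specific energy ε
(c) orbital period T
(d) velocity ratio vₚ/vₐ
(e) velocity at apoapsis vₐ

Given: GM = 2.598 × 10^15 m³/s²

Convert to SI: rₚ = 385.7 Mm = 3.857e+08 m; rₐ = 3.636 Gm = 3.636e+09 m.
(a) With a = (rₚ + rₐ)/2 = 2.01085e+09 m, vₚ = √(GM (2/rₚ − 1/a)) = √(2.598e+15 · (2/3.857e+08 − 1/2.01085e+09)) m/s ≈ 3490 m/s
(b) With a = (rₚ + rₐ)/2 = 2.01085e+09 m, ε = −GM/(2a) = −2.598e+15/(2 · 2.01085e+09) J/kg ≈ -6.46e+05 J/kg
(c) With a = (rₚ + rₐ)/2 = 2.01085e+09 m, T = 2π √(a³/GM) = 2π √((2.01085e+09)³/2.598e+15) s ≈ 1.112e+07 s
(d) Conservation of angular momentum (rₚvₚ = rₐvₐ) gives vₚ/vₐ = rₐ/rₚ = 3.636e+09/3.857e+08 ≈ 9.427
(e) With a = (rₚ + rₐ)/2 = 2.01085e+09 m, vₐ = √(GM (2/rₐ − 1/a)) = √(2.598e+15 · (2/3.636e+09 − 1/2.01085e+09)) m/s ≈ 370.2 m/s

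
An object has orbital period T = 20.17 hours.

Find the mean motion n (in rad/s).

Convert to SI: T = 20.17 hours = 72612 s.
n = 2π / T.
n = 2π / 72612 s ≈ 8.653e-05 rad/s.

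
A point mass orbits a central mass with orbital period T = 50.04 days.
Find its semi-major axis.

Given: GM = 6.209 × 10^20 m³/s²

Convert to SI: T = 50.04 days = 4.32346e+06 s.
Invert Kepler's third law: a = (GM · T² / (4π²))^(1/3).
Substituting T = 4.32346e+06 s and GM = 6.209e+20 m³/s²:
a = (6.209e+20 · (4.32346e+06)² / (4π²))^(1/3) m
a ≈ 6.649e+10 m = 66.49 Gm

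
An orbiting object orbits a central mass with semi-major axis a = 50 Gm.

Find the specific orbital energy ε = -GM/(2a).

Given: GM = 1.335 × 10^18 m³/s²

Convert to SI: a = 50 Gm = 5e+10 m.
ε = −GM / (2a).
ε = −1.335e+18 / (2 · 5e+10) J/kg ≈ -1.335e+07 J/kg = -13.35 MJ/kg.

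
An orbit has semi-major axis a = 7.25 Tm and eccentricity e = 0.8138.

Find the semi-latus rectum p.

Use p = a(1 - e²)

Convert to SI: a = 7.25 Tm = 7.25e+12 m.
p = a (1 − e²).
p = 7.25e+12 · (1 − (0.8138)²) = 7.25e+12 · 0.33773 ≈ 2.449e+12 m = 2.449 Tm.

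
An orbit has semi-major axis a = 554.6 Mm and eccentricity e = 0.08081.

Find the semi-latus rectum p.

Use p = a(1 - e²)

Convert to SI: a = 554.6 Mm = 5.546e+08 m.
p = a (1 − e²).
p = 5.546e+08 · (1 − (0.08081)²) = 5.546e+08 · 0.99347 ≈ 5.51e+08 m = 551 Mm.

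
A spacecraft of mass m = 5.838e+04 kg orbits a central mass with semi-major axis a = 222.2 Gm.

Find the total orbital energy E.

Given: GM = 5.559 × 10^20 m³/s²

Convert to SI: a = 222.2 Gm = 2.222e+11 m.
E = −GMm / (2a).
E = −5.559e+20 · 5.838e+04 / (2 · 2.222e+11) J ≈ -7.303e+13 J = -73.03 TJ.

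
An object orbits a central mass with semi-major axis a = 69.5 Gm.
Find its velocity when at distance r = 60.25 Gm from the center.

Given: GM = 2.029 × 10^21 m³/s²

Convert to SI: a = 69.5 Gm = 6.95e+10 m; r = 60.25 Gm = 6.025e+10 m.
Vis-viva: v = √(GM · (2/r − 1/a)).
2/r − 1/a = 2/6.025e+10 − 1/6.95e+10 = 1.88065e-11 m⁻¹.
v = √(2.029e+21 · 1.88065e-11) m/s ≈ 1.953e+05 m/s = 195.3 km/s.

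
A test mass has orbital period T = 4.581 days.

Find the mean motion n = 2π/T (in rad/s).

Convert to SI: T = 4.581 days = 395798 s.
n = 2π / T.
n = 2π / 395798 s ≈ 1.587e-05 rad/s.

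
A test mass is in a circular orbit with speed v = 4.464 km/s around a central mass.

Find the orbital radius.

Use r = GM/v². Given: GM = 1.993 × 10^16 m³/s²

Convert to SI: v = 4.464 km/s = 4464 m/s.
For a circular orbit, v² = GM / r, so r = GM / v².
r = 1.993e+16 / (4464)² m ≈ 1e+09 m = 1 Gm.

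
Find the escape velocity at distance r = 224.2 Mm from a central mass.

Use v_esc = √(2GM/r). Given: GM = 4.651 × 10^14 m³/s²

Convert to SI: r = 224.2 Mm = 2.242e+08 m.
Escape velocity comes from setting total energy to zero: ½v² − GM/r = 0 ⇒ v_esc = √(2GM / r).
v_esc = √(2 · 4.651e+14 / 2.242e+08) m/s ≈ 2037 m/s = 2.037 km/s.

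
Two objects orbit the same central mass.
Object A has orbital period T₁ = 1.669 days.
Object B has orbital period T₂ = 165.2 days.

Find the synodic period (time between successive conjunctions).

Convert to SI: T₁ = 1.669 days = 144202 s; T₂ = 165.2 days = 1.42733e+07 s.
T_syn = |T₁ · T₂ / (T₁ − T₂)|.
T_syn = |144202 · 1.42733e+07 / (144202 − 1.42733e+07)| s ≈ 1.457e+05 s = 1.686 days.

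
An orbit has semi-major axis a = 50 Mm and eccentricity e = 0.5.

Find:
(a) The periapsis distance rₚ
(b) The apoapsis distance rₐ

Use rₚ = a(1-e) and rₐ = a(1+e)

Convert to SI: a = 50 Mm = 5e+07 m.
(a) rₚ = a(1 − e) = 5e+07 · (1 − 0.5) = 5e+07 · 0.5 ≈ 2.5e+07 m = 25 Mm.
(b) rₐ = a(1 + e) = 5e+07 · (1 + 0.5) = 5e+07 · 1.5 ≈ 7.5e+07 m = 75 Mm.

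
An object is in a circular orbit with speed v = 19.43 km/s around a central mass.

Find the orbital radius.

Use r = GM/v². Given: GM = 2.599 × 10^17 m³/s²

Convert to SI: v = 19.43 km/s = 19430 m/s.
For a circular orbit, v² = GM / r, so r = GM / v².
r = 2.599e+17 / (19430)² m ≈ 6.884e+08 m = 688.4 Mm.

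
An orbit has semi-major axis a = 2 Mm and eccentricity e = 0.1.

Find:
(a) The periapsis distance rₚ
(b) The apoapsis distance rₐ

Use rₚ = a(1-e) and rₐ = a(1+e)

Convert to SI: a = 2 Mm = 2e+06 m.
(a) rₚ = a(1 − e) = 2e+06 · (1 − 0.1) = 2e+06 · 0.9 ≈ 1.8e+06 m = 1.8 Mm.
(b) rₐ = a(1 + e) = 2e+06 · (1 + 0.1) = 2e+06 · 1.1 ≈ 2.2e+06 m = 2.2 Mm.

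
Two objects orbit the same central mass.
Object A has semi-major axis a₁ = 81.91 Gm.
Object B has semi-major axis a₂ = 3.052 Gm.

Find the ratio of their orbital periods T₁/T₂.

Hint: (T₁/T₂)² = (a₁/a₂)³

Convert to SI: a₁ = 81.91 Gm = 8.191e+10 m; a₂ = 3.052 Gm = 3.052e+09 m.
From Kepler's third law, (T₁/T₂)² = (a₁/a₂)³, so T₁/T₂ = (a₁/a₂)^(3/2).
a₁/a₂ = 8.191e+10 / 3.052e+09 = 26.8381.
T₁/T₂ = (26.8381)^(3/2) ≈ 139.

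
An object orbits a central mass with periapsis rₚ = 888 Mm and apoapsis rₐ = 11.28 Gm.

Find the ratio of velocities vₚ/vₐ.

Convert to SI: rₚ = 888 Mm = 8.88e+08 m; rₐ = 11.28 Gm = 1.128e+10 m.
Conservation of angular momentum gives rₚvₚ = rₐvₐ, so vₚ/vₐ = rₐ/rₚ.
vₚ/vₐ = 1.128e+10 / 8.88e+08 ≈ 12.7.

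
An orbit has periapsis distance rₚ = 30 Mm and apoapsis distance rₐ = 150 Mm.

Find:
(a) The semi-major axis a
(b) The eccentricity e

Convert to SI: rₚ = 30 Mm = 3e+07 m; rₐ = 150 Mm = 1.5e+08 m.
(a) a = (rₚ + rₐ) / 2 = (3e+07 + 1.5e+08) / 2 ≈ 9e+07 m = 90 Mm.
(b) e = (rₐ − rₚ) / (rₐ + rₚ) = (1.5e+08 − 3e+07) / (1.5e+08 + 3e+07) ≈ 0.6667.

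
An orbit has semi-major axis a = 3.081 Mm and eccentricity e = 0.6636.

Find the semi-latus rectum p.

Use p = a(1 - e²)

Convert to SI: a = 3.081 Mm = 3.081e+06 m.
p = a (1 − e²).
p = 3.081e+06 · (1 − (0.6636)²) = 3.081e+06 · 0.559635 ≈ 1.724e+06 m = 1.724 Mm.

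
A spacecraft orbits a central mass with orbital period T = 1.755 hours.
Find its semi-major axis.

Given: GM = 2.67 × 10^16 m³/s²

Convert to SI: T = 1.755 hours = 6318 s.
Invert Kepler's third law: a = (GM · T² / (4π²))^(1/3).
Substituting T = 6318 s and GM = 2.67e+16 m³/s²:
a = (2.67e+16 · (6318)² / (4π²))^(1/3) m
a ≈ 3e+07 m = 30 Mm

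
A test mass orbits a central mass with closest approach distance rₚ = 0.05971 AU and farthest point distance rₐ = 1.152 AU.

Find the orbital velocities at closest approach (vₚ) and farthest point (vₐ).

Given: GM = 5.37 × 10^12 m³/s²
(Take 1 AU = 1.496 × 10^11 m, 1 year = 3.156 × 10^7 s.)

Convert to SI: rₚ = 0.05971 AU = 8.93262e+09 m; rₐ = 1.152 AU = 1.72339e+11 m.
Use the vis-viva equation v² = GM(2/r − 1/a) with a = (rₚ + rₐ)/2 = (8.93262e+09 + 1.72339e+11)/2 = 9.06359e+10 m.
vₚ = √(GM · (2/rₚ − 1/a)) = √(5.37e+12 · (2/8.93262e+09 − 1/9.06359e+10)) m/s ≈ 33.81 m/s = 0.007133 AU/year.
vₐ = √(GM · (2/rₐ − 1/a)) = √(5.37e+12 · (2/1.72339e+11 − 1/9.06359e+10)) m/s ≈ 1.752 m/s = 0.0003697 AU/year.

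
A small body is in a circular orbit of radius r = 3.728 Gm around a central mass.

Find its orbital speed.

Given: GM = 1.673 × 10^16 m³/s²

Convert to SI: r = 3.728 Gm = 3.728e+09 m.
For a circular orbit, gravity supplies the centripetal force, so v = √(GM / r).
v = √(1.673e+16 / 3.728e+09) m/s ≈ 2118 m/s = 2.118 km/s.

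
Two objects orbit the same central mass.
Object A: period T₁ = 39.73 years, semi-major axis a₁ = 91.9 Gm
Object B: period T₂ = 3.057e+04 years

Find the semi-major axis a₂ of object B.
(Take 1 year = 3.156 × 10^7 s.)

Convert to SI: T₁ = 39.73 years = 1.25388e+09 s; a₁ = 91.9 Gm = 9.19e+10 m; T₂ = 3.057e+04 years = 9.64789e+11 s.
Kepler's third law: (T₁/T₂)² = (a₁/a₂)³ ⇒ a₂ = a₁ · (T₂/T₁)^(2/3).
T₂/T₁ = 9.64789e+11 / 1.25388e+09 = 769.444.
a₂ = 9.19e+10 · (769.444)^(2/3) m ≈ 7.717e+12 m = 7.717 Tm.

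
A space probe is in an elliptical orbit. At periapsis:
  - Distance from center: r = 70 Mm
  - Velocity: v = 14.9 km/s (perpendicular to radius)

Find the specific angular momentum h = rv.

Convert to SI: r = 70 Mm = 7e+07 m; v = 14.9 km/s = 14900 m/s.
With v perpendicular to r, h = r · v.
h = 7e+07 · 14900 m²/s ≈ 1.043e+12 m²/s.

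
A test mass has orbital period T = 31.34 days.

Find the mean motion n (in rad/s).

Convert to SI: T = 31.34 days = 2.70778e+06 s.
n = 2π / T.
n = 2π / 2.70778e+06 s ≈ 2.32e-06 rad/s.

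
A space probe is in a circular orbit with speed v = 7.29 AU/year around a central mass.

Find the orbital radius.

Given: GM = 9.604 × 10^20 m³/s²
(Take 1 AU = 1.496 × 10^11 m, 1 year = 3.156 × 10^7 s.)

Convert to SI: v = 7.29 AU/year = 34555.9 m/s.
For a circular orbit, v² = GM / r, so r = GM / v².
r = 9.604e+20 / (34555.9)² m ≈ 8.043e+11 m = 5.376 AU.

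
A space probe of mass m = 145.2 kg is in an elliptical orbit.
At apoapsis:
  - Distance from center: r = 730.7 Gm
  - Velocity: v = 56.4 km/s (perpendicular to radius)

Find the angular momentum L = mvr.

Convert to SI: r = 730.7 Gm = 7.307e+11 m; v = 56.4 km/s = 56400 m/s.
Since v is perpendicular to r, L = m · v · r.
L = 145.2 · 56400 · 7.307e+11 kg·m²/s ≈ 5.984e+18 kg·m²/s.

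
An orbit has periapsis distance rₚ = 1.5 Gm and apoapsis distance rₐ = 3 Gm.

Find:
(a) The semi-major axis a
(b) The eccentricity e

Convert to SI: rₚ = 1.5 Gm = 1.5e+09 m; rₐ = 3 Gm = 3e+09 m.
(a) a = (rₚ + rₐ) / 2 = (1.5e+09 + 3e+09) / 2 ≈ 2.25e+09 m = 2.25 Gm.
(b) e = (rₐ − rₚ) / (rₐ + rₚ) = (3e+09 − 1.5e+09) / (3e+09 + 1.5e+09) ≈ 0.3333.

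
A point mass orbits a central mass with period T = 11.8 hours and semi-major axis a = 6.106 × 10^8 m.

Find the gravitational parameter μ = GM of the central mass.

Convert to SI: T = 11.8 hours = 42480 s.
GM = 4π² · a³ / T².
GM = 4π² · (6.106e+08)³ / (42480)² m³/s² ≈ 4.98e+18 m³/s² = 4.98 × 10^18 m³/s².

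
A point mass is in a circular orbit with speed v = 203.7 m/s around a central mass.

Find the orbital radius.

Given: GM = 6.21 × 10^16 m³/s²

For a circular orbit, v² = GM / r, so r = GM / v².
r = 6.21e+16 / (203.7)² m ≈ 1.497e+12 m = 1.497 × 10^12 m.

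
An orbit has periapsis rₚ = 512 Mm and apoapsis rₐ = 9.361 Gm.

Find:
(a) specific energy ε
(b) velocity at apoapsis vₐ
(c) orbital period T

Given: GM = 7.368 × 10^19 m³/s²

Convert to SI: rₚ = 512 Mm = 5.12e+08 m; rₐ = 9.361 Gm = 9.361e+09 m.
(a) With a = (rₚ + rₐ)/2 = 4.9365e+09 m, ε = −GM/(2a) = −7.368e+19/(2 · 4.9365e+09) J/kg ≈ -7.463e+09 J/kg
(b) With a = (rₚ + rₐ)/2 = 4.9365e+09 m, vₐ = √(GM (2/rₐ − 1/a)) = √(7.368e+19 · (2/9.361e+09 − 1/4.9365e+09)) m/s ≈ 2.857e+04 m/s
(c) With a = (rₚ + rₐ)/2 = 4.9365e+09 m, T = 2π √(a³/GM) = 2π √((4.9365e+09)³/7.368e+19) s ≈ 2.539e+05 s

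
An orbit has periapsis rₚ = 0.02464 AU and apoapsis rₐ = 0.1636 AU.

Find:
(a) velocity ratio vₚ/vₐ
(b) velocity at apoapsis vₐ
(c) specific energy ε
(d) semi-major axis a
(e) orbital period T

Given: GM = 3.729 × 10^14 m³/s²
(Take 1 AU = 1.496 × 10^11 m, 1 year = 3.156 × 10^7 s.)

Convert to SI: rₚ = 0.02464 AU = 3.68614e+09 m; rₐ = 0.1636 AU = 2.44746e+10 m.
(a) Conservation of angular momentum (rₚvₚ = rₐvₐ) gives vₚ/vₐ = rₐ/rₚ = 2.44746e+10/3.68614e+09 ≈ 6.64
(b) With a = (rₚ + rₐ)/2 = 1.40804e+10 m, vₐ = √(GM (2/rₐ − 1/a)) = √(3.729e+14 · (2/2.44746e+10 − 1/1.40804e+10)) m/s ≈ 63.16 m/s
(c) With a = (rₚ + rₐ)/2 = 1.40804e+10 m, ε = −GM/(2a) = −3.729e+14/(2 · 1.40804e+10) J/kg ≈ -1.324e+04 J/kg
(d) a = (rₚ + rₐ)/2 = (3.68614e+09 + 2.44746e+10)/2 ≈ 1.408e+10 m
(e) With a = (rₚ + rₐ)/2 = 1.40804e+10 m, T = 2π √(a³/GM) = 2π √((1.40804e+10)³/3.729e+14) s ≈ 5.436e+08 s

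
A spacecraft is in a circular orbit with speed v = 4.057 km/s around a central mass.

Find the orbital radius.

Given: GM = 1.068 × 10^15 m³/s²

Convert to SI: v = 4.057 km/s = 4057 m/s.
For a circular orbit, v² = GM / r, so r = GM / v².
r = 1.068e+15 / (4057)² m ≈ 6.489e+07 m = 64.89 Mm.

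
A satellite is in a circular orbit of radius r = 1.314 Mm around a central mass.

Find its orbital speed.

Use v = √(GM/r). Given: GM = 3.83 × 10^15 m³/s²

Convert to SI: r = 1.314 Mm = 1.314e+06 m.
For a circular orbit, gravity supplies the centripetal force, so v = √(GM / r).
v = √(3.83e+15 / 1.314e+06) m/s ≈ 5.399e+04 m/s = 53.99 km/s.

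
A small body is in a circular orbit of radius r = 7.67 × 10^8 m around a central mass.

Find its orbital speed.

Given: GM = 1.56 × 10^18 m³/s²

For a circular orbit, gravity supplies the centripetal force, so v = √(GM / r).
v = √(1.56e+18 / 7.67e+08) m/s ≈ 4.51e+04 m/s = 45.1 km/s.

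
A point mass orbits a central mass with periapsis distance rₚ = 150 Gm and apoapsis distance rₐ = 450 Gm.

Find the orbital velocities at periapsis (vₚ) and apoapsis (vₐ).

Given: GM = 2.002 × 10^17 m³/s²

Convert to SI: rₚ = 150 Gm = 1.5e+11 m; rₐ = 450 Gm = 4.5e+11 m.
Use the vis-viva equation v² = GM(2/r − 1/a) with a = (rₚ + rₐ)/2 = (1.5e+11 + 4.5e+11)/2 = 3e+11 m.
vₚ = √(GM · (2/rₚ − 1/a)) = √(2.002e+17 · (2/1.5e+11 − 1/3e+11)) m/s ≈ 1415 m/s = 1.415 km/s.
vₐ = √(GM · (2/rₐ − 1/a)) = √(2.002e+17 · (2/4.5e+11 − 1/3e+11)) m/s ≈ 471.6 m/s = 471.6 m/s.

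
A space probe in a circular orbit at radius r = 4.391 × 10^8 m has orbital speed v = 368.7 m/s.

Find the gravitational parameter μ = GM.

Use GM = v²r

For a circular orbit v² = GM/r, so GM = v² · r.
GM = (368.7)² · 4.391e+08 m³/s² ≈ 5.969e+13 m³/s² = 5.969 × 10^13 m³/s².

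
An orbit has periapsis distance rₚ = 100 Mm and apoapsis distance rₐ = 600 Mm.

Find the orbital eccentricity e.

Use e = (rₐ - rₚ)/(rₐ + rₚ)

Convert to SI: rₚ = 100 Mm = 1e+08 m; rₐ = 600 Mm = 6e+08 m.
e = (rₐ − rₚ) / (rₐ + rₚ).
e = (6e+08 − 1e+08) / (6e+08 + 1e+08) = 5e+08 / 7e+08 ≈ 0.7143.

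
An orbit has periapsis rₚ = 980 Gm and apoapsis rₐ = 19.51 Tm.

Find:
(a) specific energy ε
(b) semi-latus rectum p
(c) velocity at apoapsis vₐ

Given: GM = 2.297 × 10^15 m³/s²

Convert to SI: rₚ = 980 Gm = 9.8e+11 m; rₐ = 19.51 Tm = 1.951e+13 m.
(a) With a = (rₚ + rₐ)/2 = 1.0245e+13 m, ε = −GM/(2a) = −2.297e+15/(2 · 1.0245e+13) J/kg ≈ -112.1 J/kg
(b) From a = (rₚ + rₐ)/2 = 1.0245e+13 m and e = (rₐ − rₚ)/(rₐ + rₚ) = 0.904344, p = a(1 − e²) = 1.0245e+13 · (1 − (0.904344)²) ≈ 1.866e+12 m
(c) With a = (rₚ + rₐ)/2 = 1.0245e+13 m, vₐ = √(GM (2/rₐ − 1/a)) = √(2.297e+15 · (2/1.951e+13 − 1/1.0245e+13)) m/s ≈ 3.356 m/s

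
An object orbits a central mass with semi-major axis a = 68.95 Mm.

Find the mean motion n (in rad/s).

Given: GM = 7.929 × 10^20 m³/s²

Convert to SI: a = 68.95 Mm = 6.895e+07 m.
n = √(GM / a³).
n = √(7.929e+20 / (6.895e+07)³) rad/s ≈ 0.04918 rad/s.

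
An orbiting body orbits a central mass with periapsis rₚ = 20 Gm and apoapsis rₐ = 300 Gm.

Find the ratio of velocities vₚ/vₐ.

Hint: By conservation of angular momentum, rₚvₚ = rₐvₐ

Convert to SI: rₚ = 20 Gm = 2e+10 m; rₐ = 300 Gm = 3e+11 m.
Conservation of angular momentum gives rₚvₚ = rₐvₐ, so vₚ/vₐ = rₐ/rₚ.
vₚ/vₐ = 3e+11 / 2e+10 ≈ 15.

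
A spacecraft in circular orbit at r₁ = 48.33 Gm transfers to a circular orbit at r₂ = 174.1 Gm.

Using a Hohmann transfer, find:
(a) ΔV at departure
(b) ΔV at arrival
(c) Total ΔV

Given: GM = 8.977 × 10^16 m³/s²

Convert to SI: r₁ = 48.33 Gm = 4.833e+10 m; r₂ = 174.1 Gm = 1.741e+11 m.
Transfer semi-major axis: a_t = (r₁ + r₂)/2 = (4.833e+10 + 1.741e+11)/2 = 1.11215e+11 m.
Circular speeds: v₁ = √(GM/r₁) = 1362.88 m/s, v₂ = √(GM/r₂) = 718.069 m/s.
Transfer speeds (vis-viva v² = GM(2/r − 1/a_t)): v₁ᵗ = 1705.2 m/s, v₂ᵗ = 473.362 m/s.
(a) ΔV₁ = |v₁ᵗ − v₁| ≈ 342.3 m/s = 342.3 m/s.
(b) ΔV₂ = |v₂ − v₂ᵗ| ≈ 244.7 m/s = 244.7 m/s.
(c) ΔV_total = ΔV₁ + ΔV₂ ≈ 587 m/s = 587 m/s.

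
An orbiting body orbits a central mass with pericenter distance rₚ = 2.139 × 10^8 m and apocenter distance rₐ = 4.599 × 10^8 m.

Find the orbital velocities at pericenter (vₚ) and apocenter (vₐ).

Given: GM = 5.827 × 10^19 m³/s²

Use the vis-viva equation v² = GM(2/r − 1/a) with a = (rₚ + rₐ)/2 = (2.139e+08 + 4.599e+08)/2 = 3.369e+08 m.
vₚ = √(GM · (2/rₚ − 1/a)) = √(5.827e+19 · (2/2.139e+08 − 1/3.369e+08)) m/s ≈ 6.098e+05 m/s = 609.8 km/s.
vₐ = √(GM · (2/rₐ − 1/a)) = √(5.827e+19 · (2/4.599e+08 − 1/3.369e+08)) m/s ≈ 2.836e+05 m/s = 283.6 km/s.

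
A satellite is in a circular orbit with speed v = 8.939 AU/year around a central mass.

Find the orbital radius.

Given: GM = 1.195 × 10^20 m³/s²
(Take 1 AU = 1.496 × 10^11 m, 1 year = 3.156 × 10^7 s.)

Convert to SI: v = 8.939 AU/year = 42372.4 m/s.
For a circular orbit, v² = GM / r, so r = GM / v².
r = 1.195e+20 / (42372.4)² m ≈ 6.656e+10 m = 0.4449 AU.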